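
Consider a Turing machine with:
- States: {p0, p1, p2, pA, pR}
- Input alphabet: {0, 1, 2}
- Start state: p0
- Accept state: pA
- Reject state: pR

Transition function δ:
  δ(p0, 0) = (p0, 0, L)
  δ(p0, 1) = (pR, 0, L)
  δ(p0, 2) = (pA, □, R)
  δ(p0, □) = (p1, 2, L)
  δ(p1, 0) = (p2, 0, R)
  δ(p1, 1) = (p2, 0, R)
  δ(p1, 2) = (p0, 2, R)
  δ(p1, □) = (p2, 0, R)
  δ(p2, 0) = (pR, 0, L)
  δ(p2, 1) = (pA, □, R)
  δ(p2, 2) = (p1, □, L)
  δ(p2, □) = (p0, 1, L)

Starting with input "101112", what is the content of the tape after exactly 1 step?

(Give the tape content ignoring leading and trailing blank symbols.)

Execution trace:
Initial: [p0]101112
Step 1: δ(p0, 1) = (pR, 0, L) → [pR]□001112

The machine reaches the reject state pR and halts.

After 1 step, the tape (ignoring leading/trailing blanks) is: 001112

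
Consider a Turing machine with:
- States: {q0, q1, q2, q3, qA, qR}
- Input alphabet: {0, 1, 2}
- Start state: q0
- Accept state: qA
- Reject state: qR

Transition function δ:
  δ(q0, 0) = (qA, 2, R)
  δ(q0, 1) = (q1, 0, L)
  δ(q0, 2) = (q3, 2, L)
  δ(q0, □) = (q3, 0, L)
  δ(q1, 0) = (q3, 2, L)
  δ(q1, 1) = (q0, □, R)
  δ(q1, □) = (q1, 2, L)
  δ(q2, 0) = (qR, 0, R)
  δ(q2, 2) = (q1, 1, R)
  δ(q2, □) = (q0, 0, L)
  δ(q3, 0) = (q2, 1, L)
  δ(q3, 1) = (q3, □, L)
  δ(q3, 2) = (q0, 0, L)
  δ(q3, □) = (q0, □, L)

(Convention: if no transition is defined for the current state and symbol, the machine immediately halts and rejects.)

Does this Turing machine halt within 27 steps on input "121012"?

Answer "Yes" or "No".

Execution trace:
Initial: [q0]121012
Step 1: δ(q0, 1) = (q1, 0, L) → [q1]□021012
Step 2: δ(q1, □) = (q1, 2, L) → [q1]□2021012
Step 3: δ(q1, □) = (q1, 2, L) → [q1]□22021012
Step 4: δ(q1, □) = (q1, 2, L) → [q1]□222021012
Step 5: δ(q1, □) = (q1, 2, L) → [q1]□2222021012
Step 6: δ(q1, □) = (q1, 2, L) → [q1]□22222021012
Step 7: δ(q1, □) = (q1, 2, L) → [q1]□222222021012
Step 8: δ(q1, □) = (q1, 2, L) → [q1]□2222222021012
Step 9: δ(q1, □) = (q1, 2, L) → [q1]□22222222021012
Step 10: δ(q1, □) = (q1, 2, L) → [q1]□222222222021012
Step 11: δ(q1, □) = (q1, 2, L) → [q1]□2222222222021012
Step 12: δ(q1, □) = (q1, 2, L) → [q1]□22222222222021012
Step 13: δ(q1, □) = (q1, 2, L) → [q1]□222222222222021012
Step 14: δ(q1, □) = (q1, 2, L) → [q1]□2222222222222021012
Step 15: δ(q1, □) = (q1, 2, L) → [q1]□22222222222222021012
Step 16: δ(q1, □) = (q1, 2, L) → [q1]□222222222222222021012
Step 17: δ(q1, □) = (q1, 2, L) → [q1]□2222222222222222021012
Step 18: δ(q1, □) = (q1, 2, L) → [q1]□22222222222222222021012
Step 19: δ(q1, □) = (q1, 2, L) → [q1]□222222222222222222021012
Step 20: δ(q1, □) = (q1, 2, L) → [q1]□2222222222222222222021012
Step 21: δ(q1, □) = (q1, 2, L) → [q1]□22222222222222222222021012
Step 22: δ(q1, □) = (q1, 2, L) → [q1]□222222222222222222222021012
Step 23: δ(q1, □) = (q1, 2, L) → [q1]□2222222222222222222222021012
Step 24: δ(q1, □) = (q1, 2, L) → [q1]□22222222222222222222222021012
Step 25: δ(q1, □) = (q1, 2, L) → [q1]□222222222222222222222222021012
Step 26: δ(q1, □) = (q1, 2, L) → [q1]□2222222222222222222222222021012
Step 27: δ(q1, □) = (q1, 2, L) → [q1]□22222222222222222222222222021012

The machine has not reached a halting state after 27 steps.
The machine did not halt within the 27-step bound.

Answer: No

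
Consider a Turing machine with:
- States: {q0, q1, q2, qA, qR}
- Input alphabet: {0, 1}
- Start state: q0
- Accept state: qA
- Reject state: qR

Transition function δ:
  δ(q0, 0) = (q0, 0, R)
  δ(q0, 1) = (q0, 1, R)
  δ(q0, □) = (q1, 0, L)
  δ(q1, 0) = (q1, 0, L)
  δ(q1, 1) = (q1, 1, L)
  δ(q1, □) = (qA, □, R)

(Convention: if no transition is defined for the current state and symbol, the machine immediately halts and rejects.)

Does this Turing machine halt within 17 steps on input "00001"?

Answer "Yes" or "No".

Execution trace:
Initial: [q0]00001
Step 1: δ(q0, 0) = (q0, 0, R) → 0[q0]0001
Step 2: δ(q0, 0) = (q0, 0, R) → 00[q0]001
Step 3: δ(q0, 0) = (q0, 0, R) → 000[q0]01
Step 4: δ(q0, 0) = (q0, 0, R) → 0000[q0]1
Step 5: δ(q0, 1) = (q0, 1, R) → 00001[q0]□
Step 6: δ(q0, □) = (q1, 0, L) → 0000[q1]10
Step 7: δ(q1, 1) = (q1, 1, L) → 000[q1]010
Step 8: δ(q1, 0) = (q1, 0, L) → 00[q1]0010
Step 9: δ(q1, 0) = (q1, 0, L) → 0[q1]00010
Step 10: δ(q1, 0) = (q1, 0, L) → [q1]000010
Step 11: δ(q1, 0) = (q1, 0, L) → [q1]□000010
Step 12: δ(q1, □) = (qA, □, R) → □[qA]000010

The machine reaches the accept state qA and halts.
The machine halted after 12 steps (within the 17-step bound).

Answer: Yes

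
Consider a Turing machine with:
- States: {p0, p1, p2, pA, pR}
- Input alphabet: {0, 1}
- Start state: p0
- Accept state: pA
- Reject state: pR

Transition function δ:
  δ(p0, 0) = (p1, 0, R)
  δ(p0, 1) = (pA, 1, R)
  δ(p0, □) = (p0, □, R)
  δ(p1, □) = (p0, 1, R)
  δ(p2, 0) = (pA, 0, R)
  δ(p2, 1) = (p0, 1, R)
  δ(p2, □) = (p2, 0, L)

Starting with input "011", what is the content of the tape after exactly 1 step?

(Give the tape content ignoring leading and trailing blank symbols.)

Execution trace:
Initial: [p0]011
Step 1: δ(p0, 0) = (p1, 0, R) → 0[p1]11

No transition is defined for δ(p1, 1). By convention the machine halts and rejects.

After 1 step, the tape (ignoring leading/trailing blanks) is: 011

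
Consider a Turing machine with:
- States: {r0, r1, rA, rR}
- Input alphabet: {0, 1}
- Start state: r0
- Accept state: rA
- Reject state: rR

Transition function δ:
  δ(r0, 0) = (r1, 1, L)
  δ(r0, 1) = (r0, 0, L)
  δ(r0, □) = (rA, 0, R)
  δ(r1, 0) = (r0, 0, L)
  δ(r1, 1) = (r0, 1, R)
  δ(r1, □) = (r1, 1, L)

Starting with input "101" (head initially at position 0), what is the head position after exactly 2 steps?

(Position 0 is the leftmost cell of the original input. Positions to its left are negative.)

Execution trace (head position shown):
Step 0: [r0]101  (head at position 0)
Step 1: move left → [r0]□001  (head at position -1)
Step 2: move right → 0[rA]001  (head at position 0)

After 2 steps, the head is at position 0.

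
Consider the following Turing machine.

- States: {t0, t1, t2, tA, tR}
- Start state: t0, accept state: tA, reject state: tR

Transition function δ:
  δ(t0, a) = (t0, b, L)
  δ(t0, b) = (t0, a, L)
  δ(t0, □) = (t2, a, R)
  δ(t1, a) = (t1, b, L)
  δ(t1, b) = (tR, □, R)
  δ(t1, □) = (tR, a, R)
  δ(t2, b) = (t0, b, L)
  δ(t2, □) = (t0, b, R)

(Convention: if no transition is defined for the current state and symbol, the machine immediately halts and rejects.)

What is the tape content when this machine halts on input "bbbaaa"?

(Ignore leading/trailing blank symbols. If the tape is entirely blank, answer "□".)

Execution trace:
Initial: [t0]bbbaaa
Step 1: δ(t0, b) = (t0, a, L) → [t0]□abbaaa
Step 2: δ(t0, □) = (t2, a, R) → a[t2]abbaaa

No transition is defined for δ(t2, a). By convention the machine halts and rejects.

Final tape (ignoring leading/trailing blanks): aabbaaa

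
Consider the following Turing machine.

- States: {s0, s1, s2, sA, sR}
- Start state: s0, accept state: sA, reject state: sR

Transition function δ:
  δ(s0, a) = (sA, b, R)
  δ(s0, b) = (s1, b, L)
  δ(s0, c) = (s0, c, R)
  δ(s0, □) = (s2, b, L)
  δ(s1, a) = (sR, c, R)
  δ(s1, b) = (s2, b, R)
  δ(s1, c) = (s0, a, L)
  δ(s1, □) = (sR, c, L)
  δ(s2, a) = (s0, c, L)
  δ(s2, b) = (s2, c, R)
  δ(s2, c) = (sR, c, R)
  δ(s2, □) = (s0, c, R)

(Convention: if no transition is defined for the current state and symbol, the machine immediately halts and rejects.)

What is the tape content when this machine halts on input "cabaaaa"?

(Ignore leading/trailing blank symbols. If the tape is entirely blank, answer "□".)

Execution trace:
Initial: [s0]cabaaaa
Step 1: δ(s0, c) = (s0, c, R) → c[s0]abaaaa
Step 2: δ(s0, a) = (sA, b, R) → cb[sA]baaaa

The machine reaches the accept state sA and halts.

Final tape (ignoring leading/trailing blanks): cbbaaaa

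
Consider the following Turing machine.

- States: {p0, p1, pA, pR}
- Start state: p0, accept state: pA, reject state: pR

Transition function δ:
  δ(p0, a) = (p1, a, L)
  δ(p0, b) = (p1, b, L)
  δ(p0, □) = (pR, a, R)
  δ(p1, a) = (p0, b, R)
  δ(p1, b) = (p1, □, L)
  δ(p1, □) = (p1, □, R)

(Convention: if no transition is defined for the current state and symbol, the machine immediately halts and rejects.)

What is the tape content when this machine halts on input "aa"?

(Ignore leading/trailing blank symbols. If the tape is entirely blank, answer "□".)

Execution trace:
Initial: [p0]aa
Step 1: δ(p0, a) = (p1, a, L) → [p1]□aa
Step 2: δ(p1, □) = (p1, □, R) → □[p1]aa
Step 3: δ(p1, a) = (p0, b, R) → □b[p0]a
Step 4: δ(p0, a) = (p1, a, L) → □[p1]ba
Step 5: δ(p1, b) = (p1, □, L) → [p1]□□a
Step 6: δ(p1, □) = (p1, □, R) → □[p1]□a
Step 7: δ(p1, □) = (p1, □, R) → □□[p1]a
Step 8: δ(p1, a) = (p0, b, R) → □□b[p0]□
Step 9: δ(p0, □) = (pR, a, R) → □□ba[pR]□

The machine reaches the reject state pR and halts.

Final tape (ignoring leading/trailing blanks): ba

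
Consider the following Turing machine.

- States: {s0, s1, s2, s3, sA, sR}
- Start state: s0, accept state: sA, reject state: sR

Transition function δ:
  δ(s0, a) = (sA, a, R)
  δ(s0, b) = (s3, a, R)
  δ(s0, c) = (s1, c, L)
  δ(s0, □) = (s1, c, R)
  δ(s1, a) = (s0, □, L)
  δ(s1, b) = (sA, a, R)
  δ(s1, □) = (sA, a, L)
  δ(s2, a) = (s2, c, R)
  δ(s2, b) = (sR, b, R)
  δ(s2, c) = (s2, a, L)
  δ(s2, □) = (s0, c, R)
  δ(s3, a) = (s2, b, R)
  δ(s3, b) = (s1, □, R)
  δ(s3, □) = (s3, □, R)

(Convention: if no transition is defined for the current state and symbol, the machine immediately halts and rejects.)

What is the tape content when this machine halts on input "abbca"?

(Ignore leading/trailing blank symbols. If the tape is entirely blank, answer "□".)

Execution trace:
Initial: [s0]abbca
Step 1: δ(s0, a) = (sA, a, R) → a[sA]bbca

The machine reaches the accept state sA and halts.

Final tape (ignoring leading/trailing blanks): abbca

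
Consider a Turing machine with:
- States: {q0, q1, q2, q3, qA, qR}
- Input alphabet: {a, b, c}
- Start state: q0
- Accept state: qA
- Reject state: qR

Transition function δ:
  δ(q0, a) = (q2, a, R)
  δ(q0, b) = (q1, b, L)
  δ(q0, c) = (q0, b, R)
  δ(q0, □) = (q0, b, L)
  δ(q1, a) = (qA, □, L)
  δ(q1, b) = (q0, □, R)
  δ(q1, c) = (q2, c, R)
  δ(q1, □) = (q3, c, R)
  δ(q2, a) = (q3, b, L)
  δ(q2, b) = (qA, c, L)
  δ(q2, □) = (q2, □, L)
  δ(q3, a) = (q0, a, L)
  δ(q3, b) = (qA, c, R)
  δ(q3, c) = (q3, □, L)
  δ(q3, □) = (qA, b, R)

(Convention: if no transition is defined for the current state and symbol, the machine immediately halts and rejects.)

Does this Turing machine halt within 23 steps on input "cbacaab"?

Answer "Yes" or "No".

Execution trace:
Initial: [q0]cbacaab
Step 1: δ(q0, c) = (q0, b, R) → b[q0]bacaab
Step 2: δ(q0, b) = (q1, b, L) → [q1]bbacaab
Step 3: δ(q1, b) = (q0, □, R) → □[q0]bacaab
Step 4: δ(q0, b) = (q1, b, L) → [q1]□bacaab
Step 5: δ(q1, □) = (q3, c, R) → c[q3]bacaab
Step 6: δ(q3, b) = (qA, c, R) → cc[qA]acaab

The machine reaches the accept state qA and halts.
The machine halted after 6 steps (within the 23-step bound).

Answer: Yes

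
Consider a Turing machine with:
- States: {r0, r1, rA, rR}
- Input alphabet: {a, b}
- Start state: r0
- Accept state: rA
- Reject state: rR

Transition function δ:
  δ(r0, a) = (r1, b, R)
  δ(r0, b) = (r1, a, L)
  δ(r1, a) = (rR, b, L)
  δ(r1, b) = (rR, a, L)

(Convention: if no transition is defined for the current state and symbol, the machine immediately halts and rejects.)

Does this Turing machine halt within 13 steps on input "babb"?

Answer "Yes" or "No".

Execution trace:
Initial: [r0]babb
Step 1: δ(r0, b) = (r1, a, L) → [r1]□aabb

No transition is defined for δ(r1, □). By convention the machine halts and rejects.
The machine halted after 1 step (within the 13-step bound).

Answer: Yes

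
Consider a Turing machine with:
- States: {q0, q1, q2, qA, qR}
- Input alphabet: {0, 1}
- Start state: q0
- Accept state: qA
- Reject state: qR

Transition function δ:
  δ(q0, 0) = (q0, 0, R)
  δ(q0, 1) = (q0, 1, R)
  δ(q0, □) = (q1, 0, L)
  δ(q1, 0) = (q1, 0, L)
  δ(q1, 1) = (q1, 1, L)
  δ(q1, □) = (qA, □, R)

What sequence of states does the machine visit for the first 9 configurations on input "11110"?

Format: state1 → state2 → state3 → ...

Execution trace:
Initial: [q0]11110
Step 1: δ(q0, 1) = (q0, 1, R) → 1[q0]1110
Step 2: δ(q0, 1) = (q0, 1, R) → 11[q0]110
Step 3: δ(q0, 1) = (q0, 1, R) → 111[q0]10
Step 4: δ(q0, 1) = (q0, 1, R) → 1111[q0]0
Step 5: δ(q0, 0) = (q0, 0, R) → 11110[q0]□
Step 6: δ(q0, □) = (q1, 0, L) → 1111[q1]00
Step 7: δ(q1, 0) = (q1, 0, L) → 111[q1]100
Step 8: δ(q1, 1) = (q1, 1, L) → 11[q1]1100

State sequence: q0 → q0 → q0 → q0 → q0 → q0 → q1 → q1 → q1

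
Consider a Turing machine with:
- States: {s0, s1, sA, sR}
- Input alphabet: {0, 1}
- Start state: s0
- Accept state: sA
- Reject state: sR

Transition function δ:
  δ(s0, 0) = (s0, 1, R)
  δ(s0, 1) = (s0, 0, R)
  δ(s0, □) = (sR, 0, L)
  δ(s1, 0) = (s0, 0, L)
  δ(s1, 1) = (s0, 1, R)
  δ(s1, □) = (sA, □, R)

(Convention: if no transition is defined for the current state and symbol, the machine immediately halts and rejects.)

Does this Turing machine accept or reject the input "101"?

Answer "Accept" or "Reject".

Execution trace:
Initial: [s0]101
Step 1: δ(s0, 1) = (s0, 0, R) → 0[s0]01
Step 2: δ(s0, 0) = (s0, 1, R) → 01[s0]1
Step 3: δ(s0, 1) = (s0, 0, R) → 010[s0]□
Step 4: δ(s0, □) = (sR, 0, L) → 01[sR]00

The machine reaches the reject state sR and halts.

Answer: Reject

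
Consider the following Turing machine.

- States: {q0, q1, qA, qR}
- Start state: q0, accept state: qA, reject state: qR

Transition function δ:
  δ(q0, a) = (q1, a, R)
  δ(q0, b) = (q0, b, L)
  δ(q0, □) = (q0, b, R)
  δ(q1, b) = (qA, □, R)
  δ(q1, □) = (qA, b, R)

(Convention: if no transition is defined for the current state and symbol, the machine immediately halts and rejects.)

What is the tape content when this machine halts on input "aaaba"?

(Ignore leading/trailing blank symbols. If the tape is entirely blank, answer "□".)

Execution trace:
Initial: [q0]aaaba
Step 1: δ(q0, a) = (q1, a, R) → a[q1]aaba

No transition is defined for δ(q1, a). By convention the machine halts and rejects.

Final tape (ignoring leading/trailing blanks): aaaba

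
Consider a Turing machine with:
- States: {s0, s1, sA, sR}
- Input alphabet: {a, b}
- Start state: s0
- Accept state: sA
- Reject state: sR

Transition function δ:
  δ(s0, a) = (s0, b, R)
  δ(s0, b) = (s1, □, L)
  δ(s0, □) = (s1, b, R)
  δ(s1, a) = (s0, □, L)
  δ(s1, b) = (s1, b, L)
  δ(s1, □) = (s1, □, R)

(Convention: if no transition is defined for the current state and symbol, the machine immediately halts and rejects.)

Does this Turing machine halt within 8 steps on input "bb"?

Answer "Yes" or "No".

Execution trace:
Initial: [s0]bb
Step 1: δ(s0, b) = (s1, □, L) → [s1]□□b
Step 2: δ(s1, □) = (s1, □, R) → □[s1]□b
Step 3: δ(s1, □) = (s1, □, R) → □□[s1]b
Step 4: δ(s1, b) = (s1, b, L) → □[s1]□b
Step 5: δ(s1, □) = (s1, □, R) → □□[s1]b
Step 6: δ(s1, b) = (s1, b, L) → □[s1]□b
Step 7: δ(s1, □) = (s1, □, R) → □□[s1]b
Step 8: δ(s1, b) = (s1, b, L) → □[s1]□b

The machine has not reached a halting state after 8 steps.
The machine did not halt within the 8-step bound.

Answer: No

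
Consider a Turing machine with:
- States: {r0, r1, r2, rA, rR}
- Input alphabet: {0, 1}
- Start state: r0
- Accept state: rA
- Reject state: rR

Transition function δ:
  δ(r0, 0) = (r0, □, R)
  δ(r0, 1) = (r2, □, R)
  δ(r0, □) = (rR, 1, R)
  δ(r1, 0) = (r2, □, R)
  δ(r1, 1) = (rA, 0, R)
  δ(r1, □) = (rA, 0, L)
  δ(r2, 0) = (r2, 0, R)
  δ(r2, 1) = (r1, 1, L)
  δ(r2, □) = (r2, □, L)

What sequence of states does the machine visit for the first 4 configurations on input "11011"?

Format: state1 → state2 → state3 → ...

Execution trace:
Initial: [r0]11011
Step 1: δ(r0, 1) = (r2, □, R) → □[r2]1011
Step 2: δ(r2, 1) = (r1, 1, L) → [r1]□1011
Step 3: δ(r1, □) = (rA, 0, L) → [rA]□01011

The machine reaches the accept state rA and halts.

State sequence: r0 → r2 → r1 → rA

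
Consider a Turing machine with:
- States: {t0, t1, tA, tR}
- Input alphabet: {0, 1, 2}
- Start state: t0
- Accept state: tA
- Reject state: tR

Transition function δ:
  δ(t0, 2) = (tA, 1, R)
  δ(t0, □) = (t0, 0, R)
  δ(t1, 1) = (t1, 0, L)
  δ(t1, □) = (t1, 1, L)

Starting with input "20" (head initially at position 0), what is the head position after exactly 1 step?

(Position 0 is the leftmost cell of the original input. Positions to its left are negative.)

Execution trace (head position shown):
Step 0: [t0]20  (head at position 0)
Step 1: move right → 1[tA]0  (head at position 1)

After 1 step, the head is at position 1.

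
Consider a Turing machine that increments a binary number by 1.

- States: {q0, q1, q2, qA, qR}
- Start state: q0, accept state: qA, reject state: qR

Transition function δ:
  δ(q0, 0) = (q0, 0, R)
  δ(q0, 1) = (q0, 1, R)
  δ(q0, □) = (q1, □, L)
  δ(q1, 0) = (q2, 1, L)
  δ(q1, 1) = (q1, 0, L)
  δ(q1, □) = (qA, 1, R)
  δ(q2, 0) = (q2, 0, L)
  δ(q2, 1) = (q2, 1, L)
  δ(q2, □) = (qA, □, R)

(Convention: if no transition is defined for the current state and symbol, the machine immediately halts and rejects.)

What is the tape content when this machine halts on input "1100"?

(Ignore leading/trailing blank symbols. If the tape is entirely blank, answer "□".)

Execution trace:
Initial: [q0]1100
Step 1: δ(q0, 1) = (q0, 1, R) → 1[q0]100
Step 2: δ(q0, 1) = (q0, 1, R) → 11[q0]00
Step 3: δ(q0, 0) = (q0, 0, R) → 110[q0]0
Step 4: δ(q0, 0) = (q0, 0, R) → 1100[q0]□
Step 5: δ(q0, □) = (q1, □, L) → 110[q1]0□
Step 6: δ(q1, 0) = (q2, 1, L) → 11[q2]01□
Step 7: δ(q2, 0) = (q2, 0, L) → 1[q2]101□
Step 8: δ(q2, 1) = (q2, 1, L) → [q2]1101□
Step 9: δ(q2, 1) = (q2, 1, L) → [q2]□1101□
Step 10: δ(q2, □) = (qA, □, R) → □[qA]1101□

The machine reaches the accept state qA and halts.

Final tape (ignoring leading/trailing blanks): 1101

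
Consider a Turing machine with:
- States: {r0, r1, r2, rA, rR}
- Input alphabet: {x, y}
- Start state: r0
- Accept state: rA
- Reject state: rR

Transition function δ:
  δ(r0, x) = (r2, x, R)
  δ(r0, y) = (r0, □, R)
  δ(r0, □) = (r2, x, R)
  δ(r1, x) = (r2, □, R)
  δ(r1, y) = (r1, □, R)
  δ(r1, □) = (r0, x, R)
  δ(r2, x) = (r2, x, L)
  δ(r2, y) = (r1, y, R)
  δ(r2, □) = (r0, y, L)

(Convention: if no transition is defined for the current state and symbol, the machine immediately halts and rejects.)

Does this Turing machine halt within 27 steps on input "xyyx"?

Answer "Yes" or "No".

Execution trace:
Initial: [r0]xyyx
Step 1: δ(r0, x) = (r2, x, R) → x[r2]yyx
Step 2: δ(r2, y) = (r1, y, R) → xy[r1]yx
Step 3: δ(r1, y) = (r1, □, R) → xy□[r1]x
Step 4: δ(r1, x) = (r2, □, R) → xy□□[r2]□
Step 5: δ(r2, □) = (r0, y, L) → xy□[r0]□y
Step 6: δ(r0, □) = (r2, x, R) → xy□x[r2]y
Step 7: δ(r2, y) = (r1, y, R) → xy□xy[r1]□
Step 8: δ(r1, □) = (r0, x, R) → xy□xyx[r0]□
Step 9: δ(r0, □) = (r2, x, R) → xy□xyxx[r2]□
Step 10: δ(r2, □) = (r0, y, L) → xy□xyx[r0]xy
Step 11: δ(r0, x) = (r2, x, R) → xy□xyxx[r2]y
Step 12: δ(r2, y) = (r1, y, R) → xy□xyxxy[r1]□
Step 13: δ(r1, □) = (r0, x, R) → xy□xyxxyx[r0]□
Step 14: δ(r0, □) = (r2, x, R) → xy□xyxxyxx[r2]□
Step 15: δ(r2, □) = (r0, y, L) → xy□xyxxyx[r0]xy
Step 16: δ(r0, x) = (r2, x, R) → xy□xyxxyxx[r2]y
Step 17: δ(r2, y) = (r1, y, R) → xy□xyxxyxxy[r1]□
Step 18: δ(r1, □) = (r0, x, R) → xy□xyxxyxxyx[r0]□
Step 19: δ(r0, □) = (r2, x, R) → xy□xyxxyxxyxx[r2]□
Step 20: δ(r2, □) = (r0, y, L) → xy□xyxxyxxyx[r0]xy
Step 21: δ(r0, x) = (r2, x, R) → xy□xyxxyxxyxx[r2]y
Step 22: δ(r2, y) = (r1, y, R) → xy□xyxxyxxyxxy[r1]□
Step 23: δ(r1, □) = (r0, x, R) → xy□xyxxyxxyxxyx[r0]□
Step 24: δ(r0, □) = (r2, x, R) → xy□xyxxyxxyxxyxx[r2]□
Step 25: δ(r2, □) = (r0, y, L) → xy□xyxxyxxyxxyx[r0]xy
Step 26: δ(r0, x) = (r2, x, R) → xy□xyxxyxxyxxyxx[r2]y
Step 27: δ(r2, y) = (r1, y, R) → xy□xyxxyxxyxxyxxy[r1]□

The machine has not reached a halting state after 27 steps.
The machine did not halt within the 27-step bound.

Answer: No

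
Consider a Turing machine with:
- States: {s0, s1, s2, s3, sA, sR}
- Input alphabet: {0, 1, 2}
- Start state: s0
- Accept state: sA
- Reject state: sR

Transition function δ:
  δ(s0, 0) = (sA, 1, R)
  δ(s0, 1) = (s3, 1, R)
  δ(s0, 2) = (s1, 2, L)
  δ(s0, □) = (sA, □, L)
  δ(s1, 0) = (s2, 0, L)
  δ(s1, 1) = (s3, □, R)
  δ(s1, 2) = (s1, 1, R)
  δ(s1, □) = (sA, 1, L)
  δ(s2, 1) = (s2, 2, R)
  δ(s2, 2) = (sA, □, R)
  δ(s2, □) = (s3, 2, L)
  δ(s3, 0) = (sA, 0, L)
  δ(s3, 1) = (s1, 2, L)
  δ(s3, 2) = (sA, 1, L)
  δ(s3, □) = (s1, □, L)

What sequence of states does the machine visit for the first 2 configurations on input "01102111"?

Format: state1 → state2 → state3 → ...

Execution trace:
Initial: [s0]01102111
Step 1: δ(s0, 0) = (sA, 1, R) → 1[sA]1102111

The machine reaches the accept state sA and halts.

State sequence: s0 → sA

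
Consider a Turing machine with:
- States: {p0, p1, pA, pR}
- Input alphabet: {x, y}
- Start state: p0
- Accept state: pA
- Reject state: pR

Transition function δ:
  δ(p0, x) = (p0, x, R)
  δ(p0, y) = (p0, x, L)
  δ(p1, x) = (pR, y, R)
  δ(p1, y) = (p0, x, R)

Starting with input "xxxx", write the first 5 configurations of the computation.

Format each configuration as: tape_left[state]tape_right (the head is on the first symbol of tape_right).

Transitions applied:
Step 1: δ(p0, x) = (p0, x, R)
Step 2: δ(p0, x) = (p0, x, R)
Step 3: δ(p0, x) = (p0, x, R)
Step 4: δ(p0, x) = (p0, x, R)

The first 5 configurations are:
[p0]xxxx ⊢ x[p0]xxx ⊢ xx[p0]xx ⊢ xxx[p0]x ⊢ xxxx[p0]□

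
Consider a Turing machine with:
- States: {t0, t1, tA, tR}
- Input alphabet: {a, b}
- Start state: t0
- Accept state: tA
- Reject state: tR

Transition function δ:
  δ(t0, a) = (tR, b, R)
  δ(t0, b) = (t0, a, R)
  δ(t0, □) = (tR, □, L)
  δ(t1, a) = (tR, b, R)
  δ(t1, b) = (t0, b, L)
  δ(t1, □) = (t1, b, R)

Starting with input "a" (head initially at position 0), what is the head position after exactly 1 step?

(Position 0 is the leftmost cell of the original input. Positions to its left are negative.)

Execution trace (head position shown):
Step 0: [t0]a  (head at position 0)
Step 1: move right → b[tR]□  (head at position 1)

After 1 step, the head is at position 1.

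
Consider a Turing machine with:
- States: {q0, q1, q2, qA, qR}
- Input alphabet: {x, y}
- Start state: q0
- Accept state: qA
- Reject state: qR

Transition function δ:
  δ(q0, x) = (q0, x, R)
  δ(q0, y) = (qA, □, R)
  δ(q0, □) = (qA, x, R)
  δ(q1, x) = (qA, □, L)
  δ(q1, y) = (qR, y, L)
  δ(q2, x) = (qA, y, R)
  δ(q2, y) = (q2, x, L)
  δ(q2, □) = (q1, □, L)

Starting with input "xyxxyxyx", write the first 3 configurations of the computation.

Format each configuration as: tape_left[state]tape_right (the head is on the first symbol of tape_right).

Transitions applied:
Step 1: δ(q0, x) = (q0, x, R)
Step 2: δ(q0, y) = (qA, □, R)

The first 3 configurations are:
[q0]xyxxyxyx ⊢ x[q0]yxxyxyx ⊢ x□[qA]xxyxyx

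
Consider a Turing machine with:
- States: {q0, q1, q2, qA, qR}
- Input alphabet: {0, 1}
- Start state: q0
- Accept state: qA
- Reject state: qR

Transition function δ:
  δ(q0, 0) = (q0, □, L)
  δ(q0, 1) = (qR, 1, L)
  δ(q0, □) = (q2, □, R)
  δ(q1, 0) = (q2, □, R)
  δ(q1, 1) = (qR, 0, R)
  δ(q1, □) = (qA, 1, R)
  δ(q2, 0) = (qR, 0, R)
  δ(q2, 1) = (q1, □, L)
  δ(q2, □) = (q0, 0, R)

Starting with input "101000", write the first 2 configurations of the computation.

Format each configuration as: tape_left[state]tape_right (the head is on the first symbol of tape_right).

Transitions applied:
Step 1: δ(q0, 1) = (qR, 1, L)

The first 2 configurations are:
[q0]101000 ⊢ [qR]□101000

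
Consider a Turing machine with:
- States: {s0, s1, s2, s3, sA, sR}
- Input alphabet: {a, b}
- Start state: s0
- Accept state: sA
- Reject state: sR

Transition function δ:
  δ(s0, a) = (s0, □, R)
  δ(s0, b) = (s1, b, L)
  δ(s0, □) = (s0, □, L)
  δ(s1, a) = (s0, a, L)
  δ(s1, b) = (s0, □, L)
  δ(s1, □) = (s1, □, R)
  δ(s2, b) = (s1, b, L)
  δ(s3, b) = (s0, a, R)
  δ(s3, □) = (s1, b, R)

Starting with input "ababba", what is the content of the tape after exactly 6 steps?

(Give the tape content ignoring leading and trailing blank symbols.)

Execution trace:
Initial: [s0]ababba
Step 1: δ(s0, a) = (s0, □, R) → □[s0]babba
Step 2: δ(s0, b) = (s1, b, L) → [s1]□babba
Step 3: δ(s1, □) = (s1, □, R) → □[s1]babba
Step 4: δ(s1, b) = (s0, □, L) → [s0]□□abba
Step 5: δ(s0, □) = (s0, □, L) → [s0]□□□abba
Step 6: δ(s0, □) = (s0, □, L) → [s0]□□□□abba

After 6 steps, the tape (ignoring leading/trailing blanks) is: abba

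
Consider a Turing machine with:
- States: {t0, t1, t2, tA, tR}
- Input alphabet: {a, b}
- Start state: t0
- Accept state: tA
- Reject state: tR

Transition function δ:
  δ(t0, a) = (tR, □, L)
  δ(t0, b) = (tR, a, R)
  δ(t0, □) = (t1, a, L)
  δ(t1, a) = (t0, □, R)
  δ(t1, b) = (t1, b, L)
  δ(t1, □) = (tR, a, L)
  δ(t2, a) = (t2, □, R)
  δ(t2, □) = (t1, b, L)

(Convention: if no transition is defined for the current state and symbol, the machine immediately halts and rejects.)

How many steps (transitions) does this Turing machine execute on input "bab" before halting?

Execution trace:
Initial: [t0]bab
Step 1: δ(t0, b) = (tR, a, R) → a[tR]ab

The machine reaches the reject state tR and halts.

The machine executed 1 step before halting.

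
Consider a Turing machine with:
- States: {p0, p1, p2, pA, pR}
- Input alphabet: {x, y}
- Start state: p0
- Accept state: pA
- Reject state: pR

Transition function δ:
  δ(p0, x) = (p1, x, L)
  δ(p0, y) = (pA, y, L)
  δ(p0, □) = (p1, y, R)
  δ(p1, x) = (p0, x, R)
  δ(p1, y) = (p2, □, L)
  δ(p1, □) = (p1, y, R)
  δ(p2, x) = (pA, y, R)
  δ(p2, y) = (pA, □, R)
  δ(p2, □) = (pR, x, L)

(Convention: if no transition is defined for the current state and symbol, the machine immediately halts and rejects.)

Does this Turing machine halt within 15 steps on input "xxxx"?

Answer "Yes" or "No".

Execution trace:
Initial: [p0]xxxx
Step 1: δ(p0, x) = (p1, x, L) → [p1]□xxxx
Step 2: δ(p1, □) = (p1, y, R) → y[p1]xxxx
Step 3: δ(p1, x) = (p0, x, R) → yx[p0]xxx
Step 4: δ(p0, x) = (p1, x, L) → y[p1]xxxx
Step 5: δ(p1, x) = (p0, x, R) → yx[p0]xxx
Step 6: δ(p0, x) = (p1, x, L) → y[p1]xxxx
Step 7: δ(p1, x) = (p0, x, R) → yx[p0]xxx
Step 8: δ(p0, x) = (p1, x, L) → y[p1]xxxx
Step 9: δ(p1, x) = (p0, x, R) → yx[p0]xxx
Step 10: δ(p0, x) = (p1, x, L) → y[p1]xxxx
Step 11: δ(p1, x) = (p0, x, R) → yx[p0]xxx
Step 12: δ(p0, x) = (p1, x, L) → y[p1]xxxx
Step 13: δ(p1, x) = (p0, x, R) → yx[p0]xxx
Step 14: δ(p0, x) = (p1, x, L) → y[p1]xxxx
Step 15: δ(p1, x) = (p0, x, R) → yx[p0]xxx

The machine has not reached a halting state after 15 steps.
The machine did not halt within the 15-step bound.

Answer: No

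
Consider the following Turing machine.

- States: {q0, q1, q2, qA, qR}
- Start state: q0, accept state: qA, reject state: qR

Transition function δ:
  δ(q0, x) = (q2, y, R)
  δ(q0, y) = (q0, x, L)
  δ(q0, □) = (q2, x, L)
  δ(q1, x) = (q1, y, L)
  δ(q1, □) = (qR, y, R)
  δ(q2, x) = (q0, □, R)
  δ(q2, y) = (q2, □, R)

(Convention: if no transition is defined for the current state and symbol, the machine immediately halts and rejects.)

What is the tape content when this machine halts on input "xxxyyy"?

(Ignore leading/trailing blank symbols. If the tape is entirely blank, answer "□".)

Execution trace:
Initial: [q0]xxxyyy
Step 1: δ(q0, x) = (q2, y, R) → y[q2]xxyyy
Step 2: δ(q2, x) = (q0, □, R) → y□[q0]xyyy
Step 3: δ(q0, x) = (q2, y, R) → y□y[q2]yyy
Step 4: δ(q2, y) = (q2, □, R) → y□y□[q2]yy
Step 5: δ(q2, y) = (q2, □, R) → y□y□□[q2]y
Step 6: δ(q2, y) = (q2, □, R) → y□y□□□[q2]□

No transition is defined for δ(q2, □). By convention the machine halts and rejects.

Final tape (ignoring leading/trailing blanks): y□y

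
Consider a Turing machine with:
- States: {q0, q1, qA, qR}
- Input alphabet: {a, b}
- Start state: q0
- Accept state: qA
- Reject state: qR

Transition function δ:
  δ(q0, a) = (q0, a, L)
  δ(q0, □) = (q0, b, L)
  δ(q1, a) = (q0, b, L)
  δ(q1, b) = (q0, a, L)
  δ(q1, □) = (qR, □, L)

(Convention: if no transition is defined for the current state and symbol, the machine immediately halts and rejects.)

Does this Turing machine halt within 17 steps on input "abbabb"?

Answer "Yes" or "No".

Execution trace:
Initial: [q0]abbabb
Step 1: δ(q0, a) = (q0, a, L) → [q0]□abbabb
Step 2: δ(q0, □) = (q0, b, L) → [q0]□babbabb
Step 3: δ(q0, □) = (q0, b, L) → [q0]□bbabbabb
Step 4: δ(q0, □) = (q0, b, L) → [q0]□bbbabbabb
Step 5: δ(q0, □) = (q0, b, L) → [q0]□bbbbabbabb
Step 6: δ(q0, □) = (q0, b, L) → [q0]□bbbbbabbabb
Step 7: δ(q0, □) = (q0, b, L) → [q0]□bbbbbbabbabb
Step 8: δ(q0, □) = (q0, b, L) → [q0]□bbbbbbbabbabb
Step 9: δ(q0, □) = (q0, b, L) → [q0]□bbbbbbbbabbabb
Step 10: δ(q0, □) = (q0, b, L) → [q0]□bbbbbbbbbabbabb
Step 11: δ(q0, □) = (q0, b, L) → [q0]□bbbbbbbbbbabbabb
Step 12: δ(q0, □) = (q0, b, L) → [q0]□bbbbbbbbbbbabbabb
Step 13: δ(q0, □) = (q0, b, L) → [q0]□bbbbbbbbbbbbabbabb
Step 14: δ(q0, □) = (q0, b, L) → [q0]□bbbbbbbbbbbbbabbabb
Step 15: δ(q0, □) = (q0, b, L) → [q0]□bbbbbbbbbbbbbbabbabb
Step 16: δ(q0, □) = (q0, b, L) → [q0]□bbbbbbbbbbbbbbbabbabb
Step 17: δ(q0, □) = (q0, b, L) → [q0]□bbbbbbbbbbbbbbbbabbabb

The machine has not reached a halting state after 17 steps.
The machine did not halt within the 17-step bound.

Answer: No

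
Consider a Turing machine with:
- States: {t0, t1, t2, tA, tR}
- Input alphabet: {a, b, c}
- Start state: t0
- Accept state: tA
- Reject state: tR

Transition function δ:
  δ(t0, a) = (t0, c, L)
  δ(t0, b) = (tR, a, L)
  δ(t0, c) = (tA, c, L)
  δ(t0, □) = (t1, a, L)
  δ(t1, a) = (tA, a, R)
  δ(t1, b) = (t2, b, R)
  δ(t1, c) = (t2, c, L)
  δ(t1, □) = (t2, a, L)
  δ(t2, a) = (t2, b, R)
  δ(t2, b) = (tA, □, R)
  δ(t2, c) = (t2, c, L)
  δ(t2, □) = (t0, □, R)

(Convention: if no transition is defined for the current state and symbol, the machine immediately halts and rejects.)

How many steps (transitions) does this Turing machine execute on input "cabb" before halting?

Execution trace:
Initial: [t0]cabb
Step 1: δ(t0, c) = (tA, c, L) → [tA]□cabb

The machine reaches the accept state tA and halts.

The machine executed 1 step before halting.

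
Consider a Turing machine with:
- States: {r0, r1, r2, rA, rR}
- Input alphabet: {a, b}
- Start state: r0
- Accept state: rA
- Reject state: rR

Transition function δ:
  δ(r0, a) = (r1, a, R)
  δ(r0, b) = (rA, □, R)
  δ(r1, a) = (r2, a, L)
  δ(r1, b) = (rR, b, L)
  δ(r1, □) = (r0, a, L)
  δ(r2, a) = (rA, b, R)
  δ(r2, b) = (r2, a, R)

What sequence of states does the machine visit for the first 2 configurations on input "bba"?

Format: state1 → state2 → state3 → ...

Execution trace:
Initial: [r0]bba
Step 1: δ(r0, b) = (rA, □, R) → □[rA]ba

The machine reaches the accept state rA and halts.

State sequence: r0 → rA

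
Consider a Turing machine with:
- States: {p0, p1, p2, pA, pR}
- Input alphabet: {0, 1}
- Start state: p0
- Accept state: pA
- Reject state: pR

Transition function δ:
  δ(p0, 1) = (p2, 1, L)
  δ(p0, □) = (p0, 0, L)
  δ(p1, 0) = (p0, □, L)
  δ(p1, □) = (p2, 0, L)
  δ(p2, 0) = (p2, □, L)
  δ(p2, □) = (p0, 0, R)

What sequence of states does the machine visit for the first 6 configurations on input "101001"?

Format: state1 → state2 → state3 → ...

Execution trace:
Initial: [p0]101001
Step 1: δ(p0, 1) = (p2, 1, L) → [p2]□101001
Step 2: δ(p2, □) = (p0, 0, R) → 0[p0]101001
Step 3: δ(p0, 1) = (p2, 1, L) → [p2]0101001
Step 4: δ(p2, 0) = (p2, □, L) → [p2]□□101001
Step 5: δ(p2, □) = (p0, 0, R) → 0[p0]□101001

State sequence: p0 → p2 → p0 → p2 → p2 → p0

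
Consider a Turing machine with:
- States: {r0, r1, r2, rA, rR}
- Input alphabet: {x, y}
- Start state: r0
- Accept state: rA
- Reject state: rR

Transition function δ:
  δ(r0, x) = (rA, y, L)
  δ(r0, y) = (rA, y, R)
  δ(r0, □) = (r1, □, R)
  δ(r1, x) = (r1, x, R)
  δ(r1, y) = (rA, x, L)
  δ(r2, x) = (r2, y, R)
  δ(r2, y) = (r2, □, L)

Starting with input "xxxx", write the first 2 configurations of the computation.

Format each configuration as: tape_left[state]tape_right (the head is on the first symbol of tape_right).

Transitions applied:
Step 1: δ(r0, x) = (rA, y, L)

The first 2 configurations are:
[r0]xxxx ⊢ [rA]□yxxx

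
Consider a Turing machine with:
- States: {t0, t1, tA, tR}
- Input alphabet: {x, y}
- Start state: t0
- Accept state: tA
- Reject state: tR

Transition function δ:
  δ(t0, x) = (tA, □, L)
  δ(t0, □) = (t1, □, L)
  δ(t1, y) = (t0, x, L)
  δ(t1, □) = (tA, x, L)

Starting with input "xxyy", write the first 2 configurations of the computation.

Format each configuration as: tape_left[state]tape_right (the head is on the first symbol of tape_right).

Transitions applied:
Step 1: δ(t0, x) = (tA, □, L)

The first 2 configurations are:
[t0]xxyy ⊢ [tA]□□xyy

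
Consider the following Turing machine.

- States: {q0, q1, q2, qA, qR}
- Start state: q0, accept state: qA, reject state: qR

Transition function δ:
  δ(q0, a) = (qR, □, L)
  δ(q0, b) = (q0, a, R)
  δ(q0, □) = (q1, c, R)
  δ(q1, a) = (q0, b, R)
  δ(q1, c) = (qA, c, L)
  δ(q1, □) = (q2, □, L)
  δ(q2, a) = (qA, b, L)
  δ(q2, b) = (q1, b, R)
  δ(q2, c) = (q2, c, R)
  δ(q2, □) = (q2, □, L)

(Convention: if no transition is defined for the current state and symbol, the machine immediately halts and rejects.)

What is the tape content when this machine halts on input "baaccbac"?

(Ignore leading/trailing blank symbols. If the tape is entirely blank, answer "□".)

Execution trace:
Initial: [q0]baaccbac
Step 1: δ(q0, b) = (q0, a, R) → a[q0]aaccbac
Step 2: δ(q0, a) = (qR, □, L) → [qR]a□accbac

The machine reaches the reject state qR and halts.

Final tape (ignoring leading/trailing blanks): a□accbac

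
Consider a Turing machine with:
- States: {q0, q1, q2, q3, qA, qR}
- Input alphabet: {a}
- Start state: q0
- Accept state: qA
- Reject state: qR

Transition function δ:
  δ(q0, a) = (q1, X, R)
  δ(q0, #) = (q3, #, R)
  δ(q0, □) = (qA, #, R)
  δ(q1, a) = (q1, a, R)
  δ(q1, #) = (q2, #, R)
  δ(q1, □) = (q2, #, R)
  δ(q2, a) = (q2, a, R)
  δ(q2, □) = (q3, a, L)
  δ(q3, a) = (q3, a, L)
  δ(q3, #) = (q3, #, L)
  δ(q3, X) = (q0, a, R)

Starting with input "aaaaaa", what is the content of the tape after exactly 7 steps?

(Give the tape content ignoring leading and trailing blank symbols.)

Execution trace:
Initial: [q0]aaaaaa
Step 1: δ(q0, a) = (q1, X, R) → X[q1]aaaaa
Step 2: δ(q1, a) = (q1, a, R) → Xa[q1]aaaa
Step 3: δ(q1, a) = (q1, a, R) → Xaa[q1]aaa
Step 4: δ(q1, a) = (q1, a, R) → Xaaa[q1]aa
Step 5: δ(q1, a) = (q1, a, R) → Xaaaa[q1]a
Step 6: δ(q1, a) = (q1, a, R) → Xaaaaa[q1]□
Step 7: δ(q1, □) = (q2, #, R) → Xaaaaa#[q2]□

After 7 steps, the tape (ignoring leading/trailing blanks) is: Xaaaaa#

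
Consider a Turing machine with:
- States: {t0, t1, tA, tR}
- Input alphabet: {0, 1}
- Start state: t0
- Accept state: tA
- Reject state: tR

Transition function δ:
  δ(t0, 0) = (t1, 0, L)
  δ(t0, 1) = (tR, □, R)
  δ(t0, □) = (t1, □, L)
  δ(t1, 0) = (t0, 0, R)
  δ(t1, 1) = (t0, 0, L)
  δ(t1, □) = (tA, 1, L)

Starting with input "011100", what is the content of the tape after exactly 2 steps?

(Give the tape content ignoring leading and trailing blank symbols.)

Execution trace:
Initial: [t0]011100
Step 1: δ(t0, 0) = (t1, 0, L) → [t1]□011100
Step 2: δ(t1, □) = (tA, 1, L) → [tA]□1011100

The machine reaches the accept state tA and halts.

After 2 steps, the tape (ignoring leading/trailing blanks) is: 1011100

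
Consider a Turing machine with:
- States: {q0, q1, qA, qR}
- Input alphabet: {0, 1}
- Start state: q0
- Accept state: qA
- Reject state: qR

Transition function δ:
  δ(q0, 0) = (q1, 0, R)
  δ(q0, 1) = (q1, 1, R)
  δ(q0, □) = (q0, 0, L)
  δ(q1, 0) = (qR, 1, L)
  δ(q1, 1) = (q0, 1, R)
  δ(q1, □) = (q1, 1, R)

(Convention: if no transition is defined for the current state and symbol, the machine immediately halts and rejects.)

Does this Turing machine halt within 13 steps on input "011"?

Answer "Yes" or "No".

Execution trace:
Initial: [q0]011
Step 1: δ(q0, 0) = (q1, 0, R) → 0[q1]11
Step 2: δ(q1, 1) = (q0, 1, R) → 01[q0]1
Step 3: δ(q0, 1) = (q1, 1, R) → 011[q1]□
Step 4: δ(q1, □) = (q1, 1, R) → 0111[q1]□
Step 5: δ(q1, □) = (q1, 1, R) → 01111[q1]□
Step 6: δ(q1, □) = (q1, 1, R) → 011111[q1]□
Step 7: δ(q1, □) = (q1, 1, R) → 0111111[q1]□
Step 8: δ(q1, □) = (q1, 1, R) → 01111111[q1]□
Step 9: δ(q1, □) = (q1, 1, R) → 011111111[q1]□
Step 10: δ(q1, □) = (q1, 1, R) → 0111111111[q1]□
Step 11: δ(q1, □) = (q1, 1, R) → 01111111111[q1]□
Step 12: δ(q1, □) = (q1, 1, R) → 011111111111[q1]□
Step 13: δ(q1, □) = (q1, 1, R) → 0111111111111[q1]□

The machine has not reached a halting state after 13 steps.
The machine did not halt within the 13-step bound.

Answer: No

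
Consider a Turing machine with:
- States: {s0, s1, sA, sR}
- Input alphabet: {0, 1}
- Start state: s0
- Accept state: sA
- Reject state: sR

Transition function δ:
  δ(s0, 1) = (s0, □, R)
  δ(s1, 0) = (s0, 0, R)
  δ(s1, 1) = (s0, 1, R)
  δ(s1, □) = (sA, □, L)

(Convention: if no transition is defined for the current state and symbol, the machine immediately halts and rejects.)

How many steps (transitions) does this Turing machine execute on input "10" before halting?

Execution trace:
Initial: [s0]10
Step 1: δ(s0, 1) = (s0, □, R) → □[s0]0

No transition is defined for δ(s0, 0). By convention the machine halts and rejects.

The machine executed 1 step before halting.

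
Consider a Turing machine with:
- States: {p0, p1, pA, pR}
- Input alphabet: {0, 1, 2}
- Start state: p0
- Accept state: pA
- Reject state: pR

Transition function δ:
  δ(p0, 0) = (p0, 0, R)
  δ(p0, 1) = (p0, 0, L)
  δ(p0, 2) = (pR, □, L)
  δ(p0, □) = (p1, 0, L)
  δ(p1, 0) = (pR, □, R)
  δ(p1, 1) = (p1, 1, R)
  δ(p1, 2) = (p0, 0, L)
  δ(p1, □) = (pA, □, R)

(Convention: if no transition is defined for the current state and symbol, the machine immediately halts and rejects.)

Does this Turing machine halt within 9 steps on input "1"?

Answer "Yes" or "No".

Execution trace:
Initial: [p0]1
Step 1: δ(p0, 1) = (p0, 0, L) → [p0]□0
Step 2: δ(p0, □) = (p1, 0, L) → [p1]□00
Step 3: δ(p1, □) = (pA, □, R) → □[pA]00

The machine reaches the accept state pA and halts.
The machine halted after 3 steps (within the 9-step bound).

Answer: Yes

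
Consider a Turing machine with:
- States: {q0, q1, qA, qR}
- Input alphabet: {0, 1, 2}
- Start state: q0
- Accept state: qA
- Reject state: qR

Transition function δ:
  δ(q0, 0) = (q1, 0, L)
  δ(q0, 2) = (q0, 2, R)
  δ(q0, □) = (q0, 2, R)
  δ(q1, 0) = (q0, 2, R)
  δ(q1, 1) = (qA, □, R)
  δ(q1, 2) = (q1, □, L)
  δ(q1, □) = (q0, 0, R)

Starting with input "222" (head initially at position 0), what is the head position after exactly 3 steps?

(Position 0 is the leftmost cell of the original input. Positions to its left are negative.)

Execution trace (head position shown):
Step 0: [q0]222  (head at position 0)
Step 1: move right → 2[q0]22  (head at position 1)
Step 2: move right → 22[q0]2  (head at position 2)
Step 3: move right → 222[q0]□  (head at position 3)

After 3 steps, the head is at position 3.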